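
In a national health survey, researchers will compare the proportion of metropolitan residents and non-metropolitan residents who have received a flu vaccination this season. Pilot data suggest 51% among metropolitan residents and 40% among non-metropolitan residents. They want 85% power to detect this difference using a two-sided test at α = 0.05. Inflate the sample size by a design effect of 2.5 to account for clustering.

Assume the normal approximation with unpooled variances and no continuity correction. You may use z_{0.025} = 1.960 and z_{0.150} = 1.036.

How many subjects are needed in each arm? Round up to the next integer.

n = 909 per group

n = (z_{α/2} + z_β)² · [p₁(1−p₁) + p₂(1−p₂)] / (p₁ − p₂)²
  = (1.960 + 1.036)² · (0.51·0.49 + 0.40·0.60) / (0.11)²
  = (2.996)² · (0.2499 + 0.2400) / 0.0121
  = 8.9760 · 0.4899 / 0.0121
  = 363.42
Design effect: 2.5 × 363.42 = 908.54.
Round up → n = 909 per group.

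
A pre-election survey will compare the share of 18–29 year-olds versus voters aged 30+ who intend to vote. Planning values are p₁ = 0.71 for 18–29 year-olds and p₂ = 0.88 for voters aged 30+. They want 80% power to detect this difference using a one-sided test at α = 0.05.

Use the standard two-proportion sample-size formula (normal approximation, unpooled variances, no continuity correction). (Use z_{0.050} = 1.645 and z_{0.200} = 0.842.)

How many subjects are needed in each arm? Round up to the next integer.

n = (z_α + z_β)² · [p₁(1−p₁) + p₂(1−p₂)] / (p₁ − p₂)²
  = (1.645 + 0.842)² · (0.71·0.29 + 0.88·0.12) / (-0.17)²
  = (2.487)² · (0.2059 + 0.1056) / 0.0289
  = 6.1852 · 0.3115 / 0.0289
  = 66.67
Round up → n = 67 per group.

n = 67 per group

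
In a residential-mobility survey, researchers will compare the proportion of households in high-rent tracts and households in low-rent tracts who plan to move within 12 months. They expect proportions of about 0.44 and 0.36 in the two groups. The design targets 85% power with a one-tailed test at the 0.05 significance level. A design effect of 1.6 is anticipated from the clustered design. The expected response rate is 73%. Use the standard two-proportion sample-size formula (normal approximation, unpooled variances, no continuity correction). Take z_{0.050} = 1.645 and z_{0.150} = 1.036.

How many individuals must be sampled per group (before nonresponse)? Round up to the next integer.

n = (z_α + z_β)² · [p₁(1−p₁) + p₂(1−p₂)] / (p₁ − p₂)²
  = (1.645 + 1.036)² · (0.44·0.56 + 0.36·0.64) / (0.08)²
  = (2.681)² · (0.2464 + 0.2304) / 0.0064
  = 7.1878 · 0.4768 / 0.0064
  = 535.49
Design effect: 1.6 × 535.49 = 856.78.
Adjust for 73% response: 856.78 / 0.73 = 1173.67.
Round up → n = 1174 per group.

n = 1174 per group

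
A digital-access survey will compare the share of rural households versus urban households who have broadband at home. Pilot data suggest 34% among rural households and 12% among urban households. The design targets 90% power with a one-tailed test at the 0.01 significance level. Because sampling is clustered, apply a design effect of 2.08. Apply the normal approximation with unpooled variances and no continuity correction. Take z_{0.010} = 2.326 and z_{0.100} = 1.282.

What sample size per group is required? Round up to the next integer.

n = (z_α + z_β)² · [p₁(1−p₁) + p₂(1−p₂)] / (p₁ − p₂)²
  = (2.326 + 1.282)² · (0.34·0.66 + 0.12·0.88) / (0.22)²
  = (3.608)² · (0.2244 + 0.1056) / 0.0484
  = 13.0177 · 0.3300 / 0.0484
  = 88.76
Design effect: 2.08 × 88.76 = 184.61.
Round up → n = 185 per group.

n = 185 per group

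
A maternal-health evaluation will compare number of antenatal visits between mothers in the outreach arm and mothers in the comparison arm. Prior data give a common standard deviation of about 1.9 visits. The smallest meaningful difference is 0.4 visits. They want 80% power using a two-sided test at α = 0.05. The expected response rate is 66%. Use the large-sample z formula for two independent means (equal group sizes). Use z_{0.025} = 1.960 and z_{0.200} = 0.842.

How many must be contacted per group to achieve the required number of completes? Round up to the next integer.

n = (z_{α/2} + z_β)² · (σ₁² + σ₂²) / δ²
  = (1.960 + 0.842)² · (2·1.9² = 7.22) / 0.4²
  = 7.8512 · 7.22 / 0.16
  = 354.29
Adjust for 66% response: 354.29 / 0.66 = 536.80.
Round up → n = 537 per group.

n = 537 per group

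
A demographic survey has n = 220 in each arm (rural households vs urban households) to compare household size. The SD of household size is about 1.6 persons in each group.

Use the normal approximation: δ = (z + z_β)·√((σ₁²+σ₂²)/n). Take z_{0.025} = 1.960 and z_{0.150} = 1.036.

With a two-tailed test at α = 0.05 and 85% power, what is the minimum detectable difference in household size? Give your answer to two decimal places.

Minimum detectable difference ≈ 0.46 persons

δ = (z_{α/2} + z_β) · √((σ₁²+σ₂²)/n)
  = (1.960 + 1.036) · √(5.12/220)
  = 2.996 · √0.02327
  = 2.996 · 0.1526
  = 0.4571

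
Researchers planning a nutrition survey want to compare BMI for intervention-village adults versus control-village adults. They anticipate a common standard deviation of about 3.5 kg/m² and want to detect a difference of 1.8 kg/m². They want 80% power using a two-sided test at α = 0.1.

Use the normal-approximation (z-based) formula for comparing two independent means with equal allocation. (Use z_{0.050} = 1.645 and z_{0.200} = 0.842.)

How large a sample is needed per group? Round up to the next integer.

n = 47 per group

n = (z_{α/2} + z_β)² · (σ₁² + σ₂²) / δ²
  = (1.645 + 0.842)² · (2·3.5² = 24.5) / 1.8²
  = 6.1852 · 24.5 / 3.24
  = 46.77
Round up → n = 47 per group.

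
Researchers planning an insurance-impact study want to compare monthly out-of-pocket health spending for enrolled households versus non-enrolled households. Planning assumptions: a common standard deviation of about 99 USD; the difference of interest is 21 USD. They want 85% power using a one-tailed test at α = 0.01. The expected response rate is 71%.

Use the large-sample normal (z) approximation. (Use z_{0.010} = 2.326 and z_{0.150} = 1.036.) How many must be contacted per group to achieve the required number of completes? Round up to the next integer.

n = (z_α + z_β)² · (σ₁² + σ₂²) / δ²
  = (2.326 + 1.036)² · (2·99² = 19602) / 21²
  = 11.3030 · 19602 / 441
  = 502.41
Adjust for 71% response: 502.41 / 0.71 = 707.62.
Round up → n = 708 per group.

n = 708 per group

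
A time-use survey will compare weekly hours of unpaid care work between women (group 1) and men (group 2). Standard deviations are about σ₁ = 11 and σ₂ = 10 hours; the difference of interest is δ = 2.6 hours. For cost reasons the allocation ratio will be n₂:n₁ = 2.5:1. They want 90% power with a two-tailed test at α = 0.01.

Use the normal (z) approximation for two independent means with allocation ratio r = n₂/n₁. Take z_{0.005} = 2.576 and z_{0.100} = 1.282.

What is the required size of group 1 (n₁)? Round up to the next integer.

n₁ = (z_{α/2} + z_β)² · (σ₁² + σ₂²/r) / δ²
   = (2.576 + 1.282)² · (11² + 10²/2.5) / 2.6²
   = 14.8842 · (121 + 40) / 6.76
   = 14.8842 · 161 / 6.76
   = 354.49
Round up → n₁ = 355; n₂ = r·n₁ = 2.5 × 355 = 888.

n₁ = 355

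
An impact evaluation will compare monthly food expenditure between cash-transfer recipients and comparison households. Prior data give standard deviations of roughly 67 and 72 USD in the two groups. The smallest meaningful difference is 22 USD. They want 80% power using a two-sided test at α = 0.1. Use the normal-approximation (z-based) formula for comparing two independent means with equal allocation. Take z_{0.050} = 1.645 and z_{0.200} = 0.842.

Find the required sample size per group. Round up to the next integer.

n = (z_{α/2} + z_β)² · (σ₁² + σ₂²) / δ²
  = (1.645 + 0.842)² · (67² + 72² = 9673) / 22²
  = 6.1852 · 9673 / 484
  = 123.61
Round up → n = 124 per group.

n = 124 per group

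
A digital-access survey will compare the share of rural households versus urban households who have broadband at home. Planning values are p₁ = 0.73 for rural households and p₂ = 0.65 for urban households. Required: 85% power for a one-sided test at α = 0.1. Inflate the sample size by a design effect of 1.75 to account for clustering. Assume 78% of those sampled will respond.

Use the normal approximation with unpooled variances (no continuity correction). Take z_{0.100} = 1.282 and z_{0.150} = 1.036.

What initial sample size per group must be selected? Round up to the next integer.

n = (z_α + z_β)² · [p₁(1−p₁) + p₂(1−p₂)] / (p₁ − p₂)²
  = (1.282 + 1.036)² · (0.73·0.27 + 0.65·0.35) / (0.08)²
  = (2.318)² · (0.1971 + 0.2275) / 0.0064
  = 5.3731 · 0.4246 / 0.0064
  = 356.47
Design effect: 1.75 × 356.47 = 623.83.
Adjust for 78% response: 623.83 / 0.78 = 799.78.
Round up → n = 800 per group.

n = 800 per group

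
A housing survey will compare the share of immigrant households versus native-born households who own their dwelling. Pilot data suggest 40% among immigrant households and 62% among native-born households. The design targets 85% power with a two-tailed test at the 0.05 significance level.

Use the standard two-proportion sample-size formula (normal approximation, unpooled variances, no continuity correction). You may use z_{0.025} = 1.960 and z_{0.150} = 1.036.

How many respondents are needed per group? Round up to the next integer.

n = (z_{α/2} + z_β)² · [p₁(1−p₁) + p₂(1−p₂)] / (p₁ − p₂)²
  = (1.960 + 1.036)² · (0.40·0.60 + 0.62·0.38) / (-0.22)²
  = (2.996)² · (0.2400 + 0.2356) / 0.0484
  = 8.9760 · 0.4756 / 0.0484
  = 88.20
Round up → n = 89 per group.

n = 89 per group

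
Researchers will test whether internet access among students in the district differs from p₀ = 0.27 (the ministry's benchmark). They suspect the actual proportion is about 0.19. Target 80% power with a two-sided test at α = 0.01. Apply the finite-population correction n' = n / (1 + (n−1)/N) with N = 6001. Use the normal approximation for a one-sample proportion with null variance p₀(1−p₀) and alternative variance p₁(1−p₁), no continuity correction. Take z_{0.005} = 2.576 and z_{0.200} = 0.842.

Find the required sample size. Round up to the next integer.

n = [z_{α/2}·√(p₀q₀) + z_β·√(p₁q₁)]² / (p₁ − p₀)²
  = [2.576·√(0.27·0.73) + 0.842·√(0.19·0.81)]² / (-0.08)²
  = [2.576·0.4440 + 0.842·0.3923]² / 0.0064
  = [1.4740]² / 0.0064
  = 339.46
Finite-population correction (N = 6001): 339.46 / (1 + (339.46 − 1)/6001) = 321.34.
Round up → n = 322.

n = 322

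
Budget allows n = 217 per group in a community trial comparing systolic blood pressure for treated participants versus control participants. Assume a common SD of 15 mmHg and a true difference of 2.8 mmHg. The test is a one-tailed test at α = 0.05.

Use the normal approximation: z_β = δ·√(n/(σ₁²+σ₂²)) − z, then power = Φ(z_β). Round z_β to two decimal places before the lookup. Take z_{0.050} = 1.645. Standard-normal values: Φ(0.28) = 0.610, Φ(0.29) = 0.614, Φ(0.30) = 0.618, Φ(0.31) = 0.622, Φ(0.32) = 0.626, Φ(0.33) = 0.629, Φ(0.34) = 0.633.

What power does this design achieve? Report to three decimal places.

Power ≈ 0.618

z_β = δ·√(n/(σ₁²+σ₂²)) − z_α
    = 2.8 · √(217/450) − 1.645
    = 2.8 · 0.69442 − 1.645
    = 1.9444 − 1.645 = 0.2994 → 0.30
Power = Φ(0.30) = 0.618.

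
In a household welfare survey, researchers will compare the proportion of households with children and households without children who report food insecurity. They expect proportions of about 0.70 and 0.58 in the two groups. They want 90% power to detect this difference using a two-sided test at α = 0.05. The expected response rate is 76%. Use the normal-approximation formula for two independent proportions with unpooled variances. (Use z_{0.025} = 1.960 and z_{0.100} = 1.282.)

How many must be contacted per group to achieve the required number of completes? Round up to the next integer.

n = 436 per group

n = (z_{α/2} + z_β)² · [p₁(1−p₁) + p₂(1−p₂)] / (p₁ − p₂)²
  = (1.960 + 1.282)² · (0.70·0.30 + 0.58·0.42) / (0.12)²
  = (3.242)² · (0.2100 + 0.2436) / 0.0144
  = 10.5106 · 0.4536 / 0.0144
  = 331.08
Adjust for 76% response: 331.08 / 0.76 = 435.64.
Round up → n = 436 per group.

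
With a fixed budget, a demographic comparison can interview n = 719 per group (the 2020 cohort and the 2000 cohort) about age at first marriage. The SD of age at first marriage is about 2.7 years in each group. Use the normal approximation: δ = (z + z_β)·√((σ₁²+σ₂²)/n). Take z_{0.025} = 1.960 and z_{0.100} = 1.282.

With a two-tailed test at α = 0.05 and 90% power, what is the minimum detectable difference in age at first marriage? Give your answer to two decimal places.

Minimum detectable difference ≈ 0.46 years

δ = (z_{α/2} + z_β) · √((σ₁²+σ₂²)/n)
  = (1.960 + 1.282) · √(14.58/719)
  = 3.242 · √0.02028
  = 3.242 · 0.1424
  = 0.4617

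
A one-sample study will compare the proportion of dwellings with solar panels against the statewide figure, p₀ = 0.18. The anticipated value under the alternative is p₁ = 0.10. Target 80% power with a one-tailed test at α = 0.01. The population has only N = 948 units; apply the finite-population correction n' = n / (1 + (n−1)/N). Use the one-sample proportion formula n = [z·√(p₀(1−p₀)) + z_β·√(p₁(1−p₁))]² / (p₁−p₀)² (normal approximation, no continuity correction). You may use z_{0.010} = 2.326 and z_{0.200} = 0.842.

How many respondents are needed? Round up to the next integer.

n = [z_α·√(p₀q₀) + z_β·√(p₁q₁)]² / (p₁ − p₀)²
  = [2.326·√(0.18·0.82) + 0.842·√(0.10·0.90)]² / (-0.08)²
  = [2.326·0.3842 + 0.842·0.3000]² / 0.0064
  = [1.1462]² / 0.0064
  = 205.28
Finite-population correction (N = 948): 205.28 / (1 + (205.28 − 1)/948) = 168.89.
Round up → n = 169.

n = 169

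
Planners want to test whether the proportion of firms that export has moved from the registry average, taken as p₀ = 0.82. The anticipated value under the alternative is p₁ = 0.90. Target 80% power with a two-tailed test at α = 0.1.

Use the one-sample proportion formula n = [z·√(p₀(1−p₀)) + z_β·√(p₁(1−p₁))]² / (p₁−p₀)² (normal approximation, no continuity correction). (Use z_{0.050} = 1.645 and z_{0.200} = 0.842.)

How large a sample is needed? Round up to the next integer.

n = [z_{α/2}·√(p₀q₀) + z_β·√(p₁q₁)]² / (p₁ − p₀)²
  = [1.645·√(0.82·0.18) + 0.842·√(0.90·0.10)]² / (0.08)²
  = [1.645·0.3842 + 0.842·0.3000]² / 0.0064
  = [0.8846]² / 0.0064
  = 122.27
Round up → n = 123.

n = 123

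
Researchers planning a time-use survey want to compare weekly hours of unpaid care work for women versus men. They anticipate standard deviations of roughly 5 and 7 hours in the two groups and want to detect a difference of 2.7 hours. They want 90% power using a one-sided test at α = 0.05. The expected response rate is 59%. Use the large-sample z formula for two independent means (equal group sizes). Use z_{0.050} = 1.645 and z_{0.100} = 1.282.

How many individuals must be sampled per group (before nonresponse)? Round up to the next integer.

n = (z_α + z_β)² · (σ₁² + σ₂²) / δ²
  = (1.645 + 1.282)² · (5² + 7² = 74) / 2.7²
  = 8.5673 · 74 / 7.29
  = 86.97
Adjust for 59% response: 86.97 / 0.59 = 147.40.
Round up → n = 148 per group.

n = 148 per group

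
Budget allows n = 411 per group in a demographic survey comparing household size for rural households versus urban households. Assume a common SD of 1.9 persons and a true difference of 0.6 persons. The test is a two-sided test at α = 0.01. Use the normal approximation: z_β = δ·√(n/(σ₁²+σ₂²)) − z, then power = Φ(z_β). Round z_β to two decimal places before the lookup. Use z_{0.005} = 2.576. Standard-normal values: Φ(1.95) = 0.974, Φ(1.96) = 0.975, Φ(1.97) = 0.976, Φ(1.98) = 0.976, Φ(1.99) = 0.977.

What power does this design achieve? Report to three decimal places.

z_β = δ·√(n/(σ₁²+σ₂²)) − z_{α/2}
    = 0.6 · √(411/7.22) − 2.576
    = 0.6 · 7.54488 − 2.576
    = 4.5269 − 2.576 = 1.9509 → 1.95
Power = Φ(1.95) = 0.974.

Power ≈ 0.974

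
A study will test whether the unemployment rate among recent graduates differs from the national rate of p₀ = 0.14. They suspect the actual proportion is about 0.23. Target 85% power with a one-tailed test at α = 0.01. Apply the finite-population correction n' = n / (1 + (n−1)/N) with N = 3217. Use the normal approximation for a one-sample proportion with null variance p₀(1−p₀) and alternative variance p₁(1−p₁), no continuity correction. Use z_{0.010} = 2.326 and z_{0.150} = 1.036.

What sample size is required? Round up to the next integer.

n = [z_α·√(p₀q₀) + z_β·√(p₁q₁)]² / (p₁ − p₀)²
  = [2.326·√(0.14·0.86) + 1.036·√(0.23·0.77)]² / (0.09)²
  = [2.326·0.3470 + 1.036·0.4208]² / 0.0081
  = [1.2431]² / 0.0081
  = 190.77
Finite-population correction (N = 3217): 190.77 / (1 + (190.77 − 1)/3217) = 180.14.
Round up → n = 181.

n = 181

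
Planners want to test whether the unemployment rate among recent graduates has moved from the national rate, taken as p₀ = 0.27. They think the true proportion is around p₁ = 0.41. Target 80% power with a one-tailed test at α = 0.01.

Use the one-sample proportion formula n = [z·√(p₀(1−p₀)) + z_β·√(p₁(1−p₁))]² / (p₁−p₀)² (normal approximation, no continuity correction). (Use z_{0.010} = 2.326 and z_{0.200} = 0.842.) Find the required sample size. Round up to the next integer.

n = [z_α·√(p₀q₀) + z_β·√(p₁q₁)]² / (p₁ − p₀)²
  = [2.326·√(0.27·0.73) + 0.842·√(0.41·0.59)]² / (0.14)²
  = [2.326·0.4440 + 0.842·0.4918]² / 0.0196
  = [1.4468]² / 0.0196
  = 106.79
Round up → n = 107.

n = 107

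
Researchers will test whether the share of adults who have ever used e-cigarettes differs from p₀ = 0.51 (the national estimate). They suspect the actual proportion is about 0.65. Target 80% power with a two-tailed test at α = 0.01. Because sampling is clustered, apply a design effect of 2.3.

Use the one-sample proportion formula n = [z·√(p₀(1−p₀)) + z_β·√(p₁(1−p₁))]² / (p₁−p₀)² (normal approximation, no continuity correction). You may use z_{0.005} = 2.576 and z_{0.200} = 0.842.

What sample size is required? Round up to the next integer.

n = 335

n = [z_{α/2}·√(p₀q₀) + z_β·√(p₁q₁)]² / (p₁ − p₀)²
  = [2.576·√(0.51·0.49) + 0.842·√(0.65·0.35)]² / (0.14)²
  = [2.576·0.4999 + 0.842·0.4770]² / 0.0196
  = [1.6894]² / 0.0196
  = 145.61
Design effect: 2.3 × 145.61 = 334.90.
Round up → n = 335.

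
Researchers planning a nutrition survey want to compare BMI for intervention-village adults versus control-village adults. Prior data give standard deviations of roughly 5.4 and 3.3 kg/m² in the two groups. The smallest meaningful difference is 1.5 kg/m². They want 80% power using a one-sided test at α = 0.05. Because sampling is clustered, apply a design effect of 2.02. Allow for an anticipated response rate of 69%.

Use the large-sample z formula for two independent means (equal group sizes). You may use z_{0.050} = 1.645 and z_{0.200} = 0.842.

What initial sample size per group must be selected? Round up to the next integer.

n = (z_α + z_β)² · (σ₁² + σ₂²) / δ²
  = (1.645 + 0.842)² · (5.4² + 3.3² = 40.05) / 1.5²
  = 6.1852 · 40.05 / 2.25
  = 110.10
Design effect: 2.02 × 110.10 = 222.39.
Adjust for 69% response: 222.39 / 0.69 = 322.31.
Round up → n = 323 per group.

n = 323 per group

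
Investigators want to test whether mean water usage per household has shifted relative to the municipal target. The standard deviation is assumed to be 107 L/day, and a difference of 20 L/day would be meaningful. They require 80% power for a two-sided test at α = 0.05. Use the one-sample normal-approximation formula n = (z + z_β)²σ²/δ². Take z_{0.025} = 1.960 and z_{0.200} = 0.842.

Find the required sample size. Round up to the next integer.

n = (z_{α/2} + z_β)² · σ² / δ²
  = (1.960 + 0.842)² · 107² / 20²
  = 7.8512 · 11449 / 400
  = 224.72
Round up → n = 225.

n = 225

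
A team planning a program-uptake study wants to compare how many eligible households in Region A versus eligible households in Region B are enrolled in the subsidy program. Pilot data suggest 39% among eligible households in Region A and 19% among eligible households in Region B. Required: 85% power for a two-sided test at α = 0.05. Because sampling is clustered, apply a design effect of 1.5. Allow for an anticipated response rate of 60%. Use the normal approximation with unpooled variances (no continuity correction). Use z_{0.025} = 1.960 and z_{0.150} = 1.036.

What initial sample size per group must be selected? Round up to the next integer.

n = (z_{α/2} + z_β)² · [p₁(1−p₁) + p₂(1−p₂)] / (p₁ − p₂)²
  = (1.960 + 1.036)² · (0.39·0.61 + 0.19·0.81) / (0.20)²
  = (2.996)² · (0.2379 + 0.1539) / 0.0400
  = 8.9760 · 0.3918 / 0.0400
  = 87.92
Design effect: 1.5 × 87.92 = 131.88.
Adjust for 60% response: 131.88 / 0.60 = 219.80.
Round up → n = 220 per group.

n = 220 per group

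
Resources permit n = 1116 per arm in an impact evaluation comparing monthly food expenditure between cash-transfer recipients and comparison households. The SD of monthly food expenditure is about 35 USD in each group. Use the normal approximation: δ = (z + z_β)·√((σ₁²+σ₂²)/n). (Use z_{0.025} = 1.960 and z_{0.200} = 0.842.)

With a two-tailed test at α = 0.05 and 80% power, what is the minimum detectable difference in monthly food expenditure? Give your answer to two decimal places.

Minimum detectable difference ≈ 4.15 USD

δ = (z_{α/2} + z_β) · √((σ₁²+σ₂²)/n)
  = (1.960 + 0.842) · √(2450/1116)
  = 2.802 · √2.1953
  = 2.802 · 1.4817
  = 4.1516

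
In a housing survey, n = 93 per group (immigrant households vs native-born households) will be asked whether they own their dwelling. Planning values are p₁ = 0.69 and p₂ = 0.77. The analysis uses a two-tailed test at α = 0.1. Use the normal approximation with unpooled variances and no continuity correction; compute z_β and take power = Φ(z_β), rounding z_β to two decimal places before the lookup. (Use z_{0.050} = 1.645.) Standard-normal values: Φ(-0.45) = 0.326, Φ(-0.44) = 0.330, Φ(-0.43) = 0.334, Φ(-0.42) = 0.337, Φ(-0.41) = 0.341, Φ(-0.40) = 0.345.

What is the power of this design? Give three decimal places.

Power ≈ 0.341

z_β = |p₁−p₂|·√(n/[p₁q₁+p₂q₂]) − z_{α/2}
    = 0.08 · √(93/0.3910) − 1.645
    = 0.08 · 15.4224 − 1.645
    = 1.2338 − 1.645 = -0.4112 → -0.41
Power = Φ(-0.41) = 0.341.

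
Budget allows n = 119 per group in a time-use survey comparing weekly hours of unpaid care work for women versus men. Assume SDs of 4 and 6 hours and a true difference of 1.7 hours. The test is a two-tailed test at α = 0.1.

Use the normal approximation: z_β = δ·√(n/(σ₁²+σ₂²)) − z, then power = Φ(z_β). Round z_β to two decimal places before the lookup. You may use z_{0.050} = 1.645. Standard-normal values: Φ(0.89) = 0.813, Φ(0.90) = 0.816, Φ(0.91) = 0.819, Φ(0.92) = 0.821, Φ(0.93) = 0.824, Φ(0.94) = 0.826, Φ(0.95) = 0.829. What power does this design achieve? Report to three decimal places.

Power ≈ 0.824

z_β = δ·√(n/(σ₁²+σ₂²)) − z_{α/2}
    = 1.7 · √(119/52) − 1.645
    = 1.7 · 1.51277 − 1.645
    = 2.5717 − 1.645 = 0.9267 → 0.93
Power = Φ(0.93) = 0.824.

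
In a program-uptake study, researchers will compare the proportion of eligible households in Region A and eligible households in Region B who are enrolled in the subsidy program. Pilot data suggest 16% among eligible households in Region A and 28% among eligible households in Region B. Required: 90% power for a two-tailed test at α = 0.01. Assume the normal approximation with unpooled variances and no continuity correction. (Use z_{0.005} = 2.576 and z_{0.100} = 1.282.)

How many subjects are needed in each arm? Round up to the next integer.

n = (z_{α/2} + z_β)² · [p₁(1−p₁) + p₂(1−p₂)] / (p₁ − p₂)²
  = (2.576 + 1.282)² · (0.16·0.84 + 0.28·0.72) / (-0.12)²
  = (3.858)² · (0.1344 + 0.2016) / 0.0144
  = 14.8842 · 0.3360 / 0.0144
  = 347.30
Round up → n = 348 per group.

n = 348 per group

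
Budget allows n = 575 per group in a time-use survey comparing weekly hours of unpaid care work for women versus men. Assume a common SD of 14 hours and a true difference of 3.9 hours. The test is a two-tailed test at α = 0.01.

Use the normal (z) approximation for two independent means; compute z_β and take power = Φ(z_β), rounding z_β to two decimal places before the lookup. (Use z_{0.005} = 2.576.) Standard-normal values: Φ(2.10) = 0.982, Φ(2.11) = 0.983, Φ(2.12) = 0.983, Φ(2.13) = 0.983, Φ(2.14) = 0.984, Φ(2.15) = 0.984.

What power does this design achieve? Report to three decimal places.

z_β = δ·√(n/(σ₁²+σ₂²)) − z_{α/2}
    = 3.9 · √(575/392) − 2.576
    = 3.9 · 1.21113 − 2.576
    = 4.7234 − 2.576 = 2.1474 → 2.15
Power = Φ(2.15) = 0.984.

Power ≈ 0.984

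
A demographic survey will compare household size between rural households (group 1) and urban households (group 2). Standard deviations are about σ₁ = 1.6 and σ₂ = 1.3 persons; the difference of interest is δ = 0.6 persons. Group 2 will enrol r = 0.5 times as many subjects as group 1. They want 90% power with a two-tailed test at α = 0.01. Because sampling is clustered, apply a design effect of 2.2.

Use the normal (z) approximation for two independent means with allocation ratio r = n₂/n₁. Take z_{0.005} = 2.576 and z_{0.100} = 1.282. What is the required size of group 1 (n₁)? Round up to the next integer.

n₁ = 541

n₁ = (z_{α/2} + z_β)² · (σ₁² + σ₂²/r) / δ²
   = (2.576 + 1.282)² · (1.6² + 1.3²/0.5) / 0.6²
   = 14.8842 · (2.56 + 3.38) / 0.36
   = 14.8842 · 5.94 / 0.36
   = 245.59
Design effect: 2.2 × 245.59 = 540.30.
Round up → n₁ = 541; n₂ = r·n₁ = 0.5 × 541 = 271.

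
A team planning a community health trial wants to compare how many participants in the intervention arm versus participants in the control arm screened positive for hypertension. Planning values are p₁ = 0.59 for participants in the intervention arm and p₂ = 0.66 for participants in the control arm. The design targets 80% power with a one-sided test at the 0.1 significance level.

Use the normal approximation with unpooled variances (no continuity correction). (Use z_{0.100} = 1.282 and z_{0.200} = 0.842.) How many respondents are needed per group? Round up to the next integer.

n = 430 per group

n = (z_α + z_β)² · [p₁(1−p₁) + p₂(1−p₂)] / (p₁ − p₂)²
  = (1.282 + 0.842)² · (0.59·0.41 + 0.66·0.34) / (-0.07)²
  = (2.124)² · (0.2419 + 0.2244) / 0.0049
  = 4.5114 · 0.4663 / 0.0049
  = 429.32
Round up → n = 430 per group.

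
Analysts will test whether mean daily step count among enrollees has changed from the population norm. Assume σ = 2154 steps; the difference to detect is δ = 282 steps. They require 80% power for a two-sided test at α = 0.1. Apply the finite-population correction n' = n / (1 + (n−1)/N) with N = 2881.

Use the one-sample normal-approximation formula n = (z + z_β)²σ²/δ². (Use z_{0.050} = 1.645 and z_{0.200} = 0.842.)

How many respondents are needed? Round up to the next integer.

n = 321

n = (z_{α/2} + z_β)² · σ² / δ²
  = (1.645 + 0.842)² · 2154² / 282²
  = 6.1852 · 4639716 / 79524
  = 360.86
Finite-population correction (N = 2881): 360.86 / (1 + (360.86 − 1)/2881) = 320.79.
Round up → n = 321.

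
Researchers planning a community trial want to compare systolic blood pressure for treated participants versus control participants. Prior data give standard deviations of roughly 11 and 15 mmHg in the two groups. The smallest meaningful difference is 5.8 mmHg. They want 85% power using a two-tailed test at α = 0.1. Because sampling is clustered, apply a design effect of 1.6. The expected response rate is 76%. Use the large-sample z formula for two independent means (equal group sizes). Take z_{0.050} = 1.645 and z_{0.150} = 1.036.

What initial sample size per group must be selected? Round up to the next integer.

n = (z_{α/2} + z_β)² · (σ₁² + σ₂²) / δ²
  = (1.645 + 1.036)² · (11² + 15² = 346) / 5.8²
  = 7.1878 · 346 / 33.64
  = 73.93
Design effect: 1.6 × 73.93 = 118.29.
Adjust for 76% response: 118.29 / 0.76 = 155.64.
Round up → n = 156 per group.

n = 156 per group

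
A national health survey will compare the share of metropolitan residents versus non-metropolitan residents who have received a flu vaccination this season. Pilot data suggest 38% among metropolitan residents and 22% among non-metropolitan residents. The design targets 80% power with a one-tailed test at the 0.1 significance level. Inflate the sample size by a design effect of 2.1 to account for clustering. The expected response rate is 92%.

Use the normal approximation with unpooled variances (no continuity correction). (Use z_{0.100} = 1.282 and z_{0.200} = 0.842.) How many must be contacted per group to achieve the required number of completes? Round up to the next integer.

n = (z_α + z_β)² · [p₁(1−p₁) + p₂(1−p₂)] / (p₁ − p₂)²
  = (1.282 + 0.842)² · (0.38·0.62 + 0.22·0.78) / (0.16)²
  = (2.124)² · (0.2356 + 0.1716) / 0.0256
  = 4.5114 · 0.4072 / 0.0256
  = 71.76
Design effect: 2.1 × 71.76 = 150.69.
Adjust for 92% response: 150.69 / 0.92 = 163.80.
Round up → n = 164 per group.

n = 164 per group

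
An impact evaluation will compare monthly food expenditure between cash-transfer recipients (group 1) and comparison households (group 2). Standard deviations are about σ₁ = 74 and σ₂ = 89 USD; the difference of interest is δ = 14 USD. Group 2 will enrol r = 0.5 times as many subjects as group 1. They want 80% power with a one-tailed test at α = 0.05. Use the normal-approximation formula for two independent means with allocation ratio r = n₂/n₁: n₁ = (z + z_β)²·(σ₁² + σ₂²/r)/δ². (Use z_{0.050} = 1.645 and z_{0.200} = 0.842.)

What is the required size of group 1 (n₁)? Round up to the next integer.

n₁ = 673

n₁ = (z_α + z_β)² · (σ₁² + σ₂²/r) / δ²
   = (1.645 + 0.842)² · (74² + 89²/0.5) / 14²
   = 6.1852 · (5476 + 15842) / 196
   = 6.1852 · 21318 / 196
   = 672.73
Round up → n₁ = 673; n₂ = r·n₁ = 0.5 × 673 = 337.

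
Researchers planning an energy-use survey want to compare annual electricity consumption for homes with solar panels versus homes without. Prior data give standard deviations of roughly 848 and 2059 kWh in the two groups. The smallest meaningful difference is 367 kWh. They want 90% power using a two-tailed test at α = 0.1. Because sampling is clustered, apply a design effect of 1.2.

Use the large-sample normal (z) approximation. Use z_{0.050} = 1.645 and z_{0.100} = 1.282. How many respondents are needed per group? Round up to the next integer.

n = (z_{α/2} + z_β)² · (σ₁² + σ₂²) / δ²
  = (1.645 + 1.282)² · (848² + 2059² = 4958585) / 367²
  = 8.5673 · 4958585 / 134689
  = 315.41
Design effect: 1.2 × 315.41 = 378.49.
Round up → n = 379 per group.

n = 379 per group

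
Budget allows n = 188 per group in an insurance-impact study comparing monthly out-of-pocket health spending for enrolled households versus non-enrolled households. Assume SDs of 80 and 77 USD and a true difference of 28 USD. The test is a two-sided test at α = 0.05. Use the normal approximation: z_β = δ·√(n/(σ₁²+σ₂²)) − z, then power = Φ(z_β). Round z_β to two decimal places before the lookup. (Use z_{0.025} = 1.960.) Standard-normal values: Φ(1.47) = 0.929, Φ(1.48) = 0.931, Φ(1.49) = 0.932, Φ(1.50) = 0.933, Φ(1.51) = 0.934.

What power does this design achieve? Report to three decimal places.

z_β = δ·√(n/(σ₁²+σ₂²)) − z_{α/2}
    = 28 · √(188/12329) − 1.960
    = 28 · 0.12349 − 1.960
    = 3.4576 − 1.960 = 1.4976 → 1.50
Power = Φ(1.50) = 0.933.

Power ≈ 0.933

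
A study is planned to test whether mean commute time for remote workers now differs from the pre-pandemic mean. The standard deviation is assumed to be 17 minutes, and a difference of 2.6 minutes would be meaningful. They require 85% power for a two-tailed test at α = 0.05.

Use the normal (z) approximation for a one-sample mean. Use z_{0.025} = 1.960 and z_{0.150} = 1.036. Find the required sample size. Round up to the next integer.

n = (z_{α/2} + z_β)² · σ² / δ²
  = (1.960 + 1.036)² · 17² / 2.6²
  = 8.9760 · 289 / 6.76
  = 383.74
Round up → n = 384.

n = 384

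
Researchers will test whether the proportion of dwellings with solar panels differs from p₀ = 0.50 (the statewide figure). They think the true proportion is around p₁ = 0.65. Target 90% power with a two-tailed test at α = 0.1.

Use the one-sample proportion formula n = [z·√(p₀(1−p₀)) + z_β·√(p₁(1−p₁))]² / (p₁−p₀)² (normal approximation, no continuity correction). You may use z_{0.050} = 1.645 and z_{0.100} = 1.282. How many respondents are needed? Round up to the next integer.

n = 92

n = [z_{α/2}·√(p₀q₀) + z_β·√(p₁q₁)]² / (p₁ − p₀)²
  = [1.645·√(0.50·0.50) + 1.282·√(0.65·0.35)]² / (0.15)²
  = [1.645·0.5000 + 1.282·0.4770]² / 0.0225
  = [1.4340]² / 0.0225
  = 91.39
Round up → n = 92.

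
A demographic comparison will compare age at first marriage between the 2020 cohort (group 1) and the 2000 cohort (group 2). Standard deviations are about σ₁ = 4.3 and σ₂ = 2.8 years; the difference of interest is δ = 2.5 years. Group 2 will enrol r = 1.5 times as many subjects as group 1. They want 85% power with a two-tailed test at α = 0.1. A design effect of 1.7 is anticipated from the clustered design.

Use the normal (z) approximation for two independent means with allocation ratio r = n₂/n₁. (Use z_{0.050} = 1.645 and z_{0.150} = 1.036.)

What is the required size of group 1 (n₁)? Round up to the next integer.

n₁ = 47

n₁ = (z_{α/2} + z_β)² · (σ₁² + σ₂²/r) / δ²
   = (1.645 + 1.036)² · (4.3² + 2.8²/1.5) / 2.5²
   = 7.1878 · (18.49 + 5.2267) / 6.25
   = 7.1878 · 23.7167 / 6.25
   = 27.28
Design effect: 1.7 × 27.28 = 46.37.
Round up → n₁ = 47; n₂ = r·n₁ = 1.5 × 47 = 71.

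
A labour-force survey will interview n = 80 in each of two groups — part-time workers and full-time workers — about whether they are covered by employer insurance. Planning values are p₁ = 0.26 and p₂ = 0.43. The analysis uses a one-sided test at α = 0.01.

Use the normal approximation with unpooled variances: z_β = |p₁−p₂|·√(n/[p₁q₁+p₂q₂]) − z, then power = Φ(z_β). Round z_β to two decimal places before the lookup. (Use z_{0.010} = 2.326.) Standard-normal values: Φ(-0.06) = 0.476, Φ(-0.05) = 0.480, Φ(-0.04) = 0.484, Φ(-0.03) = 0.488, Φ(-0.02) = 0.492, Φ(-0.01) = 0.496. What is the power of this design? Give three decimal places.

Power ≈ 0.488

z_β = |p₁−p₂|·√(n/[p₁q₁+p₂q₂]) − z_α
    = 0.17 · √(80/0.4375) − 2.326
    = 0.17 · 13.5225 − 2.326
    = 2.2988 − 2.326 = -0.0272 → -0.03
Power = Φ(-0.03) = 0.488.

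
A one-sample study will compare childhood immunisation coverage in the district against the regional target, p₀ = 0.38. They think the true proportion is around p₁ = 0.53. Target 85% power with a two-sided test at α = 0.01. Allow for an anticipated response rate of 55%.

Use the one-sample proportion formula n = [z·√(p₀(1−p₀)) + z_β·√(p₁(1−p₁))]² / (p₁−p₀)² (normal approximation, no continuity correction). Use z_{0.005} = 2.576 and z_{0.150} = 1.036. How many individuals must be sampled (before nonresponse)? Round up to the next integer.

n = 253

n = [z_{α/2}·√(p₀q₀) + z_β·√(p₁q₁)]² / (p₁ − p₀)²
  = [2.576·√(0.38·0.62) + 1.036·√(0.53·0.47)]² / (0.15)²
  = [2.576·0.4854 + 1.036·0.4991]² / 0.0225
  = [1.7674]² / 0.0225
  = 138.83
Adjust for 55% response: 138.83 / 0.55 = 252.43.
Round up → n = 253.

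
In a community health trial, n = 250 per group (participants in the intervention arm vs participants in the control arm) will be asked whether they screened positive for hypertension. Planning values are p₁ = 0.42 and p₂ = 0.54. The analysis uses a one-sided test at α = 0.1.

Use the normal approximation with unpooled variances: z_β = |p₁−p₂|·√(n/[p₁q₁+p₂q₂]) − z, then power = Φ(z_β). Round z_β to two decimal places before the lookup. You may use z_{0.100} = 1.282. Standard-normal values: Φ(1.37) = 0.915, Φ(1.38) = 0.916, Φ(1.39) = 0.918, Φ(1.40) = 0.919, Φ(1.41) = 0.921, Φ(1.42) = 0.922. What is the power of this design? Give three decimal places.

z_β = |p₁−p₂|·√(n/[p₁q₁+p₂q₂]) − z_α
    = 0.12 · √(250/0.4920) − 1.282
    = 0.12 · 22.5417 − 1.282
    = 2.7050 − 1.282 = 1.4230 → 1.42
Power = Φ(1.42) = 0.922.

Power ≈ 0.922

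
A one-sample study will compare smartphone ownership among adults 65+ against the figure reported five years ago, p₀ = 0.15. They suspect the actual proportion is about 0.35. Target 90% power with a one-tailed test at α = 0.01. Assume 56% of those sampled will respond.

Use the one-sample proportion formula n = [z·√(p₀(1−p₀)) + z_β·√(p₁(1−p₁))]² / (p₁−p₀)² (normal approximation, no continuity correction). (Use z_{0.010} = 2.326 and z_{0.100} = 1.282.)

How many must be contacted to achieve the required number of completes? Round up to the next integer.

n = 93

n = [z_α·√(p₀q₀) + z_β·√(p₁q₁)]² / (p₁ − p₀)²
  = [2.326·√(0.15·0.85) + 1.282·√(0.35·0.65)]² / (0.20)²
  = [2.326·0.3571 + 1.282·0.4770]² / 0.0400
  = [1.4420]² / 0.0400
  = 51.99
Adjust for 56% response: 51.99 / 0.56 = 92.83.
Round up → n = 93.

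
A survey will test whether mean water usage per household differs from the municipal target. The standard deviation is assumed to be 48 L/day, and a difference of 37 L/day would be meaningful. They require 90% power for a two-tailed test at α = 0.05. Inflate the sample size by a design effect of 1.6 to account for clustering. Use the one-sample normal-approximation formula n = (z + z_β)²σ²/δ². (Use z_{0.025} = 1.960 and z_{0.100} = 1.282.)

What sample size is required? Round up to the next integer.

n = (z_{α/2} + z_β)² · σ² / δ²
  = (1.960 + 1.282)² · 48² / 37²
  = 10.5106 · 2304 / 1369
  = 17.69
Design effect: 1.6 × 17.69 = 28.30.
Round up → n = 29.

n = 29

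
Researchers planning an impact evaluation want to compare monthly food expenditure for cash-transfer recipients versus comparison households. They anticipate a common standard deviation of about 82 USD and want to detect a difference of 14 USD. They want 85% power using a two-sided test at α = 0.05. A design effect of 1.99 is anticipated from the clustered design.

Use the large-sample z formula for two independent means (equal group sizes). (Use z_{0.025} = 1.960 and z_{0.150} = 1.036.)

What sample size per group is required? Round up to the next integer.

n = (z_{α/2} + z_β)² · (σ₁² + σ₂²) / δ²
  = (1.960 + 1.036)² · (2·82² = 13448) / 14²
  = 8.9760 · 13448 / 196
  = 615.86
Design effect: 1.99 × 615.86 = 1225.57.
Round up → n = 1226 per group.

n = 1226 per group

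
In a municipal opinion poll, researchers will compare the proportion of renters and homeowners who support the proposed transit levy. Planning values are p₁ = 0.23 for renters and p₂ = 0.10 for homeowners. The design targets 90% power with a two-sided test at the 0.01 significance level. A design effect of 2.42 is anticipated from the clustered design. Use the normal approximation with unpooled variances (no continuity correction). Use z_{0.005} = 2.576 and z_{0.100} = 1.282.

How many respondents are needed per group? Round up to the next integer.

n = 570 per group

n = (z_{α/2} + z_β)² · [p₁(1−p₁) + p₂(1−p₂)] / (p₁ − p₂)²
  = (2.576 + 1.282)² · (0.23·0.77 + 0.10·0.90) / (0.13)²
  = (3.858)² · (0.1771 + 0.0900) / 0.0169
  = 14.8842 · 0.2671 / 0.0169
  = 235.24
Design effect: 2.42 × 235.24 = 569.28.
Round up → n = 570 per group.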